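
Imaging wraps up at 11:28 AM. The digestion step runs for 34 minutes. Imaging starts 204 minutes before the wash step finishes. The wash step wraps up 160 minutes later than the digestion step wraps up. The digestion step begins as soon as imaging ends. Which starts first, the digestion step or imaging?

imaging

The digestion step starts at 11:28 AM.
The digestion step ends at 11:28 AM + 34 min = 12:02 PM.
The wash step ends at 12:02 PM + 160 min = 2:42 PM.
Imaging starts at 2:42 PM − 204 min = 11:18 AM.
The digestion step starts at 11:28 AM and imaging starts at 11:18 AM, so imaging is first.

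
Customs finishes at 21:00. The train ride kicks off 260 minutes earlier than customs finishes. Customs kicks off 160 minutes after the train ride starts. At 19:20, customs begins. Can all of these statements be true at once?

Yes

The train ride starts at 21:00 − 260 min = 16:40.
Customs starts at 16:40 + 160 min = 19:20.
That matches the stated 19:20, so the schedule is consistent.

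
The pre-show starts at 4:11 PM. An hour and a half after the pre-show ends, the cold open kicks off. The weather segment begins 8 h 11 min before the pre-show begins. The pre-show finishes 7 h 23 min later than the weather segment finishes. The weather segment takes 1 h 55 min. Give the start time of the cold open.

The weather segment starts at 4:11 PM − 491 min = 8:00 AM.
The weather segment ends at 8:00 AM + 115 min = 9:55 AM.
The pre-show ends at 9:55 AM + 443 min = 5:18 PM.
The cold open starts at 5:18 PM + 90 min = 6:48 PM.

6:48 PM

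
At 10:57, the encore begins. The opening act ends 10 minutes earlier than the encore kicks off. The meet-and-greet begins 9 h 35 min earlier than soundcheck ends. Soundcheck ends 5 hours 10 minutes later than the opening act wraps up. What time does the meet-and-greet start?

06:22

The opening act ends at 10:57 − 10 min = 10:47.
Soundcheck ends at 10:47 + 310 min = 15:57.
The meet-and-greet starts at 15:57 − 575 min = 06:22.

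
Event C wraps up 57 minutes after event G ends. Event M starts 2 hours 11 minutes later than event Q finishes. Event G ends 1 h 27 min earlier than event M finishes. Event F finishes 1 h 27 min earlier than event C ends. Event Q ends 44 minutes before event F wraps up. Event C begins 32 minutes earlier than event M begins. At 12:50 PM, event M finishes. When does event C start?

Event G ends at 12:50 PM − 87 min = 11:23 AM.
Event C ends at 11:23 AM + 57 min = 12:20 PM.
Event F ends at 12:20 PM − 87 min = 10:53 AM.
Event Q ends at 10:53 AM − 44 min = 10:09 AM.
Event M starts at 10:09 AM + 131 min = 12:20 PM.
Event C starts at 12:20 PM − 32 min = 11:48 AM.

11:48 AM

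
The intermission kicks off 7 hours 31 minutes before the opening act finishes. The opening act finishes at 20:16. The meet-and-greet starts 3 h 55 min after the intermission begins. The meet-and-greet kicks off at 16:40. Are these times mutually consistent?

Yes

The intermission starts at 20:16 − 451 min = 12:45.
The meet-and-greet starts at 12:45 + 235 min = 16:40.
That matches the stated 16:40, so the schedule is consistent.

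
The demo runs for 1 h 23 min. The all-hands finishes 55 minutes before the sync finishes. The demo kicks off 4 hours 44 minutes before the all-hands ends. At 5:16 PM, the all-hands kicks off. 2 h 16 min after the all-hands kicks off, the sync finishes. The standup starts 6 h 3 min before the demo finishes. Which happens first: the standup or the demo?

The sync ends at 5:16 PM + 136 min = 7:32 PM.
The all-hands ends at 7:32 PM − 55 min = 6:37 PM.
The demo starts at 6:37 PM − 284 min = 1:53 PM.
The demo ends at 1:53 PM + 83 min = 3:16 PM.
The standup starts at 3:16 PM − 363 min = 9:13 AM.
The standup starts at 9:13 AM and the demo starts at 1:53 PM, so the standup is first.

the standup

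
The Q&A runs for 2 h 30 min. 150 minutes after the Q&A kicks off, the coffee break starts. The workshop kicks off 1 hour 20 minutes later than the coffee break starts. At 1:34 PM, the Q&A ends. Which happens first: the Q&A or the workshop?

the Q&A

The Q&A starts at 1:34 PM − 150 min = 11:04 AM.
The coffee break starts at 11:04 AM + 150 min = 1:34 PM.
The workshop starts at 1:34 PM + 80 min = 2:54 PM.
The Q&A starts at 11:04 AM and the workshop starts at 2:54 PM, so the Q&A is first.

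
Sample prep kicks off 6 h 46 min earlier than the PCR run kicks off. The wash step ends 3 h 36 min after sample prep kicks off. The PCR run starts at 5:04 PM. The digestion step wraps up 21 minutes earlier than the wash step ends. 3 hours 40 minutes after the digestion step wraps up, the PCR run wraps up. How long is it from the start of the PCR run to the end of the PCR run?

Sample prep starts at 5:04 PM − 406 min = 10:18 AM.
The wash step ends at 10:18 AM + 216 min = 1:54 PM.
The digestion step ends at 1:54 PM − 21 min = 1:33 PM.
The PCR run ends at 1:33 PM + 220 min = 5:13 PM.
From 5:04 PM to 5:13 PM is 9 minutes.

9 minutes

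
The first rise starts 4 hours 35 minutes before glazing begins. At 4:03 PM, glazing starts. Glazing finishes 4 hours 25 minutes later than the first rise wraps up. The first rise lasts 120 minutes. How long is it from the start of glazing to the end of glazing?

1 hour 50 minutes

The first rise starts at 4:03 PM − 275 min = 11:28 AM.
The first rise ends at 11:28 AM + 120 min = 1:28 PM.
Glazing ends at 1:28 PM + 265 min = 5:53 PM.
From 4:03 PM to 5:53 PM is 1 hour 50 minutes.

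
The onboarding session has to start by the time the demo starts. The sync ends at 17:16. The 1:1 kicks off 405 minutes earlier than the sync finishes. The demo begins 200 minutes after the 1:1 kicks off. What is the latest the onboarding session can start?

The 1:1 starts at 17:16 − 405 min = 10:31.
The demo starts at 10:31 + 200 min = 13:51.
The onboarding session is bounded by the demo, so the latest it can start is 13:51.

13:51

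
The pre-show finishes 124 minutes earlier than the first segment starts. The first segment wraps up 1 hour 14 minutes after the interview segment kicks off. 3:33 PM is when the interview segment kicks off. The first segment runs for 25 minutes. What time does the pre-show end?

The first segment ends at 3:33 PM + 74 min = 4:47 PM.
The first segment starts at 4:47 PM − 25 min = 4:22 PM.
The pre-show ends at 4:22 PM − 124 min = 2:18 PM.

2:18 PM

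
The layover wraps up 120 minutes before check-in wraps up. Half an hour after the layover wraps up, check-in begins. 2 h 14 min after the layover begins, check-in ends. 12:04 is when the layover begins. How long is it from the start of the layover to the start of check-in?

44 minutes

Check-in ends at 12:04 + 134 min = 14:18.
The layover ends at 14:18 − 120 min = 12:18.
Check-in starts at 12:18 + 30 min = 12:48.
From 12:04 to 12:48 is 44 minutes.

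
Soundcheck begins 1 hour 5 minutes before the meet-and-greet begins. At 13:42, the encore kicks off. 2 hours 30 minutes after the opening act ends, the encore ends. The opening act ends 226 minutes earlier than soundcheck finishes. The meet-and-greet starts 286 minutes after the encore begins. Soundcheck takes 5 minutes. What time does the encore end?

16:12

The meet-and-greet starts at 13:42 + 286 min = 18:28.
Soundcheck starts at 18:28 − 65 min = 17:23.
Soundcheck ends at 17:23 + 5 min = 17:28.
The opening act ends at 17:28 − 226 min = 13:42.
The encore ends at 13:42 + 150 min = 16:12.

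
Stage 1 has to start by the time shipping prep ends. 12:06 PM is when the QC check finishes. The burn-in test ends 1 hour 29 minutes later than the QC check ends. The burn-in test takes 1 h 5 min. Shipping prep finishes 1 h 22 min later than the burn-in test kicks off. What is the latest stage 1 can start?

The burn-in test ends at 12:06 PM + 89 min = 1:35 PM.
The burn-in test starts at 1:35 PM − 65 min = 12:30 PM.
Shipping prep ends at 12:30 PM + 82 min = 1:52 PM.
Stage 1 is bounded by shipping prep, so the latest it can start is 1:52 PM.

1:52 PM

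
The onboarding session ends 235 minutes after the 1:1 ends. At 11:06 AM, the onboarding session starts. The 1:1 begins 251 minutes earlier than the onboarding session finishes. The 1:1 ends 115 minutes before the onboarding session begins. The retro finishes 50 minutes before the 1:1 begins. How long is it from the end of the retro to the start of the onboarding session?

The 1:1 ends at 11:06 AM − 115 min = 9:11 AM.
The onboarding session ends at 9:11 AM + 235 min = 1:06 PM.
The 1:1 starts at 1:06 PM − 251 min = 8:55 AM.
The retro ends at 8:55 AM − 50 min = 8:05 AM.
From 8:05 AM to 11:06 AM is 3 h 1 min.

3 h 1 min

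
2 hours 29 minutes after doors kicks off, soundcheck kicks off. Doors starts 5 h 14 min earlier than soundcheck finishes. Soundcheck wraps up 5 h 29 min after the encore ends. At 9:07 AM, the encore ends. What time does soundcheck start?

Soundcheck ends at 9:07 AM + 329 min = 2:36 PM.
Doors starts at 2:36 PM − 314 min = 9:22 AM.
Soundcheck starts at 9:22 AM + 149 min = 11:51 AM.

11:51 AM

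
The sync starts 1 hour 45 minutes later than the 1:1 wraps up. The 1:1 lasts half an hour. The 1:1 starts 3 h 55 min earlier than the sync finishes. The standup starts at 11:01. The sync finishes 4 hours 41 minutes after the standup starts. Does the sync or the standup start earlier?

the standup

The sync ends at 11:01 + 281 min = 15:42.
The 1:1 starts at 15:42 − 235 min = 11:47.
The 1:1 ends at 11:47 + 30 min = 12:17.
The sync starts at 12:17 + 105 min = 14:02.
The sync starts at 14:02 and the standup starts at 11:01, so the standup is first.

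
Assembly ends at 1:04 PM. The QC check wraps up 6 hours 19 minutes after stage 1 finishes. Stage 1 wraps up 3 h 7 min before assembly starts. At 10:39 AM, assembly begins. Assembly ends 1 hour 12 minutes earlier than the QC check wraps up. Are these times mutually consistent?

Stage 1 ends at 10:39 AM − 187 min = 7:32 AM.
The QC check ends at 7:32 AM + 379 min = 1:51 PM.
Assembly ends at 1:51 PM − 72 min = 12:39 PM.
But assembly is also said to end at 1:04 PM — a 25-minute conflict.

No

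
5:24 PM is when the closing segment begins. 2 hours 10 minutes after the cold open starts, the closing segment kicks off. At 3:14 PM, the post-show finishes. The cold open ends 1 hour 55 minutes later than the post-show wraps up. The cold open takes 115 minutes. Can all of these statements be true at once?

The cold open ends at 3:14 PM + 115 min = 5:09 PM.
The cold open starts at 5:09 PM − 115 min = 3:14 PM.
The closing segment starts at 3:14 PM + 130 min = 5:24 PM.
That matches the stated 5:24 PM, so the schedule is consistent.

Yes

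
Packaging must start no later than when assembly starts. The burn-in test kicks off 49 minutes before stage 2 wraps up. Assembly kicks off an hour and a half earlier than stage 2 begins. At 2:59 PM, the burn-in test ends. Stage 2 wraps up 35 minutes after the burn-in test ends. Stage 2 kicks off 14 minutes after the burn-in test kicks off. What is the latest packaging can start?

1:29 PM

Stage 2 ends at 2:59 PM + 35 min = 3:34 PM.
The burn-in test starts at 3:34 PM − 49 min = 2:45 PM.
Stage 2 starts at 2:45 PM + 14 min = 2:59 PM.
Assembly starts at 2:59 PM − 90 min = 1:29 PM.
Packaging is bounded by assembly, so the latest it can start is 1:29 PM.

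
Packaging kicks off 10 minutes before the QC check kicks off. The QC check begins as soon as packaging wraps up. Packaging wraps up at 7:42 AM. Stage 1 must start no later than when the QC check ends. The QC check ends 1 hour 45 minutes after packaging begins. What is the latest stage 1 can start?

9:17 AM

The QC check starts at 7:42 AM.
Packaging starts at 7:42 AM − 10 min = 7:32 AM.
The QC check ends at 7:32 AM + 105 min = 9:17 AM.
Stage 1 is bounded by the QC check, so the latest it can start is 9:17 AM.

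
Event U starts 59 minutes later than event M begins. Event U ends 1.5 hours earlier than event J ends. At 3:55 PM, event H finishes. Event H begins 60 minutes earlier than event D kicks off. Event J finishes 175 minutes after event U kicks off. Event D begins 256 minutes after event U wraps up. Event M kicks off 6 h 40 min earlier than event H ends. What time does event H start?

Event M starts at 3:55 PM − 400 min = 9:15 AM.
Event U starts at 9:15 AM + 59 min = 10:14 AM.
Event J ends at 10:14 AM + 175 min = 1:09 PM.
Event U ends at 1:09 PM − 90 min = 11:39 AM.
Event D starts at 11:39 AM + 256 min = 3:55 PM.
Event H starts at 3:55 PM − 60 min = 2:55 PM.

2:55 PM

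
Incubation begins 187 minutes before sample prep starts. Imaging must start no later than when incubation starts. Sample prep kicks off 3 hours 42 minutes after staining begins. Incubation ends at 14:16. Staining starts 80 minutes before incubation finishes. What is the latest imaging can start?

Staining starts at 14:16 − 80 min = 12:56.
Sample prep starts at 12:56 + 222 min = 16:38.
Incubation starts at 16:38 − 187 min = 13:31.
Imaging is bounded by incubation, so the latest it can start is 13:31.

13:31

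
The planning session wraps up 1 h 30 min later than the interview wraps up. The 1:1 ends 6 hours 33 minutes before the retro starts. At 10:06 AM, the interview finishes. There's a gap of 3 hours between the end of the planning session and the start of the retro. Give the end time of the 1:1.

The planning session ends at 10:06 AM + 90 min = 11:36 AM.
The retro starts at 11:36 AM + 180 min = 2:36 PM.
The 1:1 ends at 2:36 PM − 393 min = 8:03 AM.

8:03 AM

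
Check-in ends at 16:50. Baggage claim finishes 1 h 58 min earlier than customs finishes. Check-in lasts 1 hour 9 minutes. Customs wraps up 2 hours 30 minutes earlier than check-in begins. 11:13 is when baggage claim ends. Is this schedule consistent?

Yes

Check-in starts at 16:50 − 69 min = 15:41.
Customs ends at 15:41 − 150 min = 13:11.
Baggage claim ends at 13:11 − 118 min = 11:13.
That matches the stated 11:13, so the schedule is consistent.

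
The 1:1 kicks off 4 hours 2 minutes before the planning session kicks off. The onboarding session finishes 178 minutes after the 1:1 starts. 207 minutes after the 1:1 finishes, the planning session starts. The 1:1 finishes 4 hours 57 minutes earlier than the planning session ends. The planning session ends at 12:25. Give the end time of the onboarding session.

The 1:1 ends at 12:25 − 297 min = 07:28.
The planning session starts at 07:28 + 207 min = 10:55.
The 1:1 starts at 10:55 − 242 min = 06:53.
The onboarding session ends at 06:53 + 178 min = 09:51.

09:51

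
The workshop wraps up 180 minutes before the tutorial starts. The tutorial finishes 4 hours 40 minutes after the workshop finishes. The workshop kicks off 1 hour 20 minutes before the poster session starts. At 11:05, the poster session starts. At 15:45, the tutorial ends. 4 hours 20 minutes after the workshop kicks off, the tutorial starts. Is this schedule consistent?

The workshop starts at 11:05 − 80 min = 09:45.
The tutorial starts at 09:45 + 260 min = 14:05.
The workshop ends at 14:05 − 180 min = 11:05.
The tutorial ends at 11:05 + 280 min = 15:45.
That matches the stated 15:45, so the schedule is consistent.

Yes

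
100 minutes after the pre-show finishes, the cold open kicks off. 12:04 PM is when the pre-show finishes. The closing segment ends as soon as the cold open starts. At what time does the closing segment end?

1:44 PM

The cold open starts at 12:04 PM + 100 min = 1:44 PM.
So the closing segment ends at 1:44 PM.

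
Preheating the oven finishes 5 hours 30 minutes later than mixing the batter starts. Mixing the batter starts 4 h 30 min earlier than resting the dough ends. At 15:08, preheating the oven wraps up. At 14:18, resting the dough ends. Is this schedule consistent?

Mixing the batter starts at 14:18 − 270 min = 09:48.
Preheating the oven ends at 09:48 + 330 min = 15:18.
But preheating the oven is also said to end at 15:08 — a 10-minute conflict.

No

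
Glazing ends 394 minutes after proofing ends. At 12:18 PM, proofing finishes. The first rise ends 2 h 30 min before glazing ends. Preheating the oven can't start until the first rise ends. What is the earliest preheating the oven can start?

Glazing ends at 12:18 PM + 394 min = 6:52 PM.
The first rise ends at 6:52 PM − 150 min = 4:22 PM.
Preheating the oven is bounded by the first rise, so the earliest it can start is 4:22 PM.

4:22 PM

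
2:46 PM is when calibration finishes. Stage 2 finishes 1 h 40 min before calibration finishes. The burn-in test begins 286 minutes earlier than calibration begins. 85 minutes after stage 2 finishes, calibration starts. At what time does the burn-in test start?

9:45 AM

Stage 2 ends at 2:46 PM − 100 min = 1:06 PM.
Calibration starts at 1:06 PM + 85 min = 2:31 PM.
The burn-in test starts at 2:31 PM − 286 min = 9:45 AM.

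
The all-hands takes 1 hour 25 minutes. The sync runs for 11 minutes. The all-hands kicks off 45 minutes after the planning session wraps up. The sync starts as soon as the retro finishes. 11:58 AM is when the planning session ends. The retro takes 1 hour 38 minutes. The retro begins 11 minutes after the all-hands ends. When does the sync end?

4:08 PM

The all-hands starts at 11:58 AM + 45 min = 12:43 PM.
The all-hands ends at 12:43 PM + 85 min = 2:08 PM.
The retro starts at 2:08 PM + 11 min = 2:19 PM.
The retro ends at 2:19 PM + 98 min = 3:57 PM.
So the sync starts at 3:57 PM.
The sync ends at 3:57 PM + 11 min = 4:08 PM.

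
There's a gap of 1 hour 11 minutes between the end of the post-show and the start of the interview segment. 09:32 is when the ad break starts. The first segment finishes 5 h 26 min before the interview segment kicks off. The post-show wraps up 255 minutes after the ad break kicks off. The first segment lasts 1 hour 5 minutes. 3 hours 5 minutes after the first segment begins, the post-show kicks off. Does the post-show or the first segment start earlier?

The post-show ends at 09:32 + 255 min = 13:47.
The interview segment starts at 13:47 + 71 min = 14:58.
The first segment ends at 14:58 − 326 min = 09:32.
The first segment starts at 09:32 − 65 min = 08:27.
The post-show starts at 08:27 + 185 min = 11:32.
The post-show starts at 11:32 and the first segment starts at 08:27, so the first segment is first.

the first segment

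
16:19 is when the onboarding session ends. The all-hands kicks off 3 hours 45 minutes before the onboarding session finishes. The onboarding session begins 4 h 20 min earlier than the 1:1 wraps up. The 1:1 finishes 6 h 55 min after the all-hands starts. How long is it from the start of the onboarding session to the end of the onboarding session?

The all-hands starts at 16:19 − 225 min = 12:34.
The 1:1 ends at 12:34 + 415 min = 19:29.
The onboarding session starts at 19:29 − 260 min = 15:09.
From 15:09 to 16:19 is 1 hour 10 minutes.

1 hour 10 minutes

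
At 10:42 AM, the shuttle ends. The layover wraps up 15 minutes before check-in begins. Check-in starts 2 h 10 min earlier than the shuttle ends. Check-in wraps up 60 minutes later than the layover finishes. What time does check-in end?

Check-in starts at 10:42 AM − 130 min = 8:32 AM.
The layover ends at 8:32 AM − 15 min = 8:17 AM.
Check-in ends at 8:17 AM + 60 min = 9:17 AM.

9:17 AM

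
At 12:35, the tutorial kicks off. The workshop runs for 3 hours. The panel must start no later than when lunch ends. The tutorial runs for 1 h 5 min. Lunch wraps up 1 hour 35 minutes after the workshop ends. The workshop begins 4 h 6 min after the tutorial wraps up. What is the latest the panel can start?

The tutorial ends at 12:35 + 65 min = 13:40.
The workshop starts at 13:40 + 246 min = 17:46.
The workshop ends at 17:46 + 180 min = 20:46.
Lunch ends at 20:46 + 95 min = 22:21.
The panel is bounded by lunch, so the latest it can start is 22:21.

22:21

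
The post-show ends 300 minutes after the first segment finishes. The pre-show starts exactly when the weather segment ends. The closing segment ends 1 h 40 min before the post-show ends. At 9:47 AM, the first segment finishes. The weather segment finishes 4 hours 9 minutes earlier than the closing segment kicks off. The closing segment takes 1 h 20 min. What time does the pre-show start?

7:38 AM

The post-show ends at 9:47 AM + 300 min = 2:47 PM.
The closing segment ends at 2:47 PM − 100 min = 1:07 PM.
The closing segment starts at 1:07 PM − 80 min = 11:47 AM.
The weather segment ends at 11:47 AM − 249 min = 7:38 AM.
So the pre-show starts at 7:38 AM.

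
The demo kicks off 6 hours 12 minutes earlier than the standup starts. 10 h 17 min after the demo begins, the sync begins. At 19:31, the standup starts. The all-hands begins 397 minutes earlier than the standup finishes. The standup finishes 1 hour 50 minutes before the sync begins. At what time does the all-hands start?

15:09

The demo starts at 19:31 − 372 min = 13:19.
The sync starts at 13:19 + 617 min = 23:36.
The standup ends at 23:36 − 110 min = 21:46.
The all-hands starts at 21:46 − 397 min = 15:09.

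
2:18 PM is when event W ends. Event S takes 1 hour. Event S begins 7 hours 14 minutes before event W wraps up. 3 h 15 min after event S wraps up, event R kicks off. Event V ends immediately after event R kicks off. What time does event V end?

Event S starts at 2:18 PM − 434 min = 7:04 AM.
Event S ends at 7:04 AM + 60 min = 8:04 AM.
Event R starts at 8:04 AM + 195 min = 11:19 AM.
So event V ends at 11:19 AM.

11:19 AM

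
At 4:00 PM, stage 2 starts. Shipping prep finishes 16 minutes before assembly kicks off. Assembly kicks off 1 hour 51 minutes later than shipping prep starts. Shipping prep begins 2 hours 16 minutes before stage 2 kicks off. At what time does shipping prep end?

Shipping prep starts at 4:00 PM − 136 min = 1:44 PM.
Assembly starts at 1:44 PM + 111 min = 3:35 PM.
Shipping prep ends at 3:35 PM − 16 min = 3:19 PM.

3:19 PM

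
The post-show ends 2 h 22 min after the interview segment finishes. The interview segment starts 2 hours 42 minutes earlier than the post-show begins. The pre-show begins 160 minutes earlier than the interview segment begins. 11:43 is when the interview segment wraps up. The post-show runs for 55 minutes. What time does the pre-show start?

The post-show ends at 11:43 + 142 min = 14:05.
The post-show starts at 14:05 − 55 min = 13:10.
The interview segment starts at 13:10 − 162 min = 10:28.
The pre-show starts at 10:28 − 160 min = 07:48.

07:48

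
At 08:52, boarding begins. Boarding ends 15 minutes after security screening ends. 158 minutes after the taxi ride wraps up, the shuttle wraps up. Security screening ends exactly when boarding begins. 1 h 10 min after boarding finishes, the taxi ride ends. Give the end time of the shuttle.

Security screening ends at 08:52.
Boarding ends at 08:52 + 15 min = 09:07.
The taxi ride ends at 09:07 + 70 min = 10:17.
The shuttle ends at 10:17 + 158 min = 12:55.

12:55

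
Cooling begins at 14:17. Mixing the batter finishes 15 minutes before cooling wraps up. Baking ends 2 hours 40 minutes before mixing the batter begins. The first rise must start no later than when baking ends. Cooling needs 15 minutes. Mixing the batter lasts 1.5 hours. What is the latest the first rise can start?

Cooling ends at 14:17 + 15 min = 14:32.
Mixing the batter ends at 14:32 − 15 min = 14:17.
Mixing the batter starts at 14:17 − 90 min = 12:47.
Baking ends at 12:47 − 160 min = 10:07.
The first rise is bounded by baking, so the latest it can start is 10:07.

10:07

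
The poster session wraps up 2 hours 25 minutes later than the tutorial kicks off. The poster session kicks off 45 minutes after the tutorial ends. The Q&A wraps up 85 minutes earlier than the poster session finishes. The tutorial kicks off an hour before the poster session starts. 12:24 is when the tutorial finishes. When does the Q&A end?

The poster session starts at 12:24 + 45 min = 13:09.
The tutorial starts at 13:09 − 60 min = 12:09.
The poster session ends at 12:09 + 145 min = 14:34.
The Q&A ends at 14:34 − 85 min = 13:09.

13:09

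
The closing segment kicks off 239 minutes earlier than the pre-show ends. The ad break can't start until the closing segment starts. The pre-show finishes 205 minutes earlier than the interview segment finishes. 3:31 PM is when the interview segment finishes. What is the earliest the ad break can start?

The pre-show ends at 3:31 PM − 205 min = 12:06 PM.
The closing segment starts at 12:06 PM − 239 min = 8:07 AM.
The ad break is bounded by the closing segment, so the earliest it can start is 8:07 AM.

8:07 AM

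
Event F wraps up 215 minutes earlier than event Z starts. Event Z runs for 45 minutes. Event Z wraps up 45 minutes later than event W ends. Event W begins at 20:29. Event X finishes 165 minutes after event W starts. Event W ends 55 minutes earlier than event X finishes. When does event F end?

18:44

Event X ends at 20:29 + 165 min = 23:14.
Event W ends at 23:14 − 55 min = 22:19.
Event Z ends at 22:19 + 45 min = 23:04.
Event Z starts at 23:04 − 45 min = 22:19.
Event F ends at 22:19 − 215 min = 18:44.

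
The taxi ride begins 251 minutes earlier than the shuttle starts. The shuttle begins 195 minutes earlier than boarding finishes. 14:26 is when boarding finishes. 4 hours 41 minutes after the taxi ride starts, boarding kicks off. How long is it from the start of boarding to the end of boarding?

2 hours 45 minutes

The shuttle starts at 14:26 − 195 min = 11:11.
The taxi ride starts at 11:11 − 251 min = 07:00.
Boarding starts at 07:00 + 281 min = 11:41.
From 11:41 to 14:26 is 2 hours 45 minutes.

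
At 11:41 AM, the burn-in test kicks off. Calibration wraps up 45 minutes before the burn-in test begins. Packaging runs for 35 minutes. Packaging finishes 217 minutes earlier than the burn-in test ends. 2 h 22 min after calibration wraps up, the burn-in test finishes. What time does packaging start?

9:06 AM

Calibration ends at 11:41 AM − 45 min = 10:56 AM.
The burn-in test ends at 10:56 AM + 142 min = 1:18 PM.
Packaging ends at 1:18 PM − 217 min = 9:41 AM.
Packaging starts at 9:41 AM − 35 min = 9:06 AM.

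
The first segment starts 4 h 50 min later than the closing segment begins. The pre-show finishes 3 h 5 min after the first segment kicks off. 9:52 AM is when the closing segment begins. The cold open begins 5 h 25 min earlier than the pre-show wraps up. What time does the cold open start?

12:22 PM

The first segment starts at 9:52 AM + 290 min = 2:42 PM.
The pre-show ends at 2:42 PM + 185 min = 5:47 PM.
The cold open starts at 5:47 PM − 325 min = 12:22 PM.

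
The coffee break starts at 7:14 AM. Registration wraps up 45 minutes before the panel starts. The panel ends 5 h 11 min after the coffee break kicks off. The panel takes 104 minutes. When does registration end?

9:56 AM

The panel ends at 7:14 AM + 311 min = 12:25 PM.
The panel starts at 12:25 PM − 104 min = 10:41 AM.
Registration ends at 10:41 AM − 45 min = 9:56 AM.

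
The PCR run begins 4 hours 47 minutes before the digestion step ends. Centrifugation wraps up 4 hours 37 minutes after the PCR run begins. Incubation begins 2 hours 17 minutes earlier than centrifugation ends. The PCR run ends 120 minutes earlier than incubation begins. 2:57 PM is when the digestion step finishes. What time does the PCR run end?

10:30 AM

The PCR run starts at 2:57 PM − 287 min = 10:10 AM.
Centrifugation ends at 10:10 AM + 277 min = 2:47 PM.
Incubation starts at 2:47 PM − 137 min = 12:30 PM.
The PCR run ends at 12:30 PM − 120 min = 10:30 AM.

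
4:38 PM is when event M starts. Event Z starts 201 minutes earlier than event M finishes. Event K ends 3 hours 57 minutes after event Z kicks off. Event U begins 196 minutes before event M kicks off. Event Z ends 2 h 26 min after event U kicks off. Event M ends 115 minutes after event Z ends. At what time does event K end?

Event U starts at 4:38 PM − 196 min = 1:22 PM.
Event Z ends at 1:22 PM + 146 min = 3:48 PM.
Event M ends at 3:48 PM + 115 min = 5:43 PM.
Event Z starts at 5:43 PM − 201 min = 2:22 PM.
Event K ends at 2:22 PM + 237 min = 6:19 PM.

6:19 PM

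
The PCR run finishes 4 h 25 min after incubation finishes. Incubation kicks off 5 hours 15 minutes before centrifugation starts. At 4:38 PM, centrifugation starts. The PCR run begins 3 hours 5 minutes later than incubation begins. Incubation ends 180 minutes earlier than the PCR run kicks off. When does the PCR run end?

3:53 PM

Incubation starts at 4:38 PM − 315 min = 11:23 AM.
The PCR run starts at 11:23 AM + 185 min = 2:28 PM.
Incubation ends at 2:28 PM − 180 min = 11:28 AM.
The PCR run ends at 11:28 AM + 265 min = 3:53 PM.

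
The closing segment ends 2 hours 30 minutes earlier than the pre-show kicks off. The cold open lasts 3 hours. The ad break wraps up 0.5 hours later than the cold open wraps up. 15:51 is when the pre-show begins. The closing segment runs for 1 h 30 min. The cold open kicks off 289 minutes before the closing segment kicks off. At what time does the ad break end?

The closing segment ends at 15:51 − 150 min = 13:21.
The closing segment starts at 13:21 − 90 min = 11:51.
The cold open starts at 11:51 − 289 min = 07:02.
The cold open ends at 07:02 + 180 min = 10:02.
The ad break ends at 10:02 + 30 min = 10:32.

10:32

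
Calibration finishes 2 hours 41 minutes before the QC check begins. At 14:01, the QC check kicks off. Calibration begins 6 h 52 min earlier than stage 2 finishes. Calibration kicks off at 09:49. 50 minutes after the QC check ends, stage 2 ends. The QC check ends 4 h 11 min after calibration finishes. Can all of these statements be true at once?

Calibration ends at 14:01 − 161 min = 11:20.
The QC check ends at 11:20 + 251 min = 15:31.
Stage 2 ends at 15:31 + 50 min = 16:21.
Calibration starts at 16:21 − 412 min = 09:29.
But calibration is also said to start at 09:49 — a 20-minute conflict.

No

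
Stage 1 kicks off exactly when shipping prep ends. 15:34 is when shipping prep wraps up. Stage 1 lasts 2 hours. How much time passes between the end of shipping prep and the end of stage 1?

120 minutes

Stage 1 starts at 15:34.
Stage 1 ends at 15:34 + 120 min = 17:34.
From 15:34 to 17:34 is 120 minutes.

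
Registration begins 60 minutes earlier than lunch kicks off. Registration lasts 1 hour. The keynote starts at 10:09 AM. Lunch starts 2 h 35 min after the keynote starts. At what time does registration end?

12:44 PM

Lunch starts at 10:09 AM + 155 min = 12:44 PM.
Registration starts at 12:44 PM − 60 min = 11:44 AM.
Registration ends at 11:44 AM + 60 min = 12:44 PM.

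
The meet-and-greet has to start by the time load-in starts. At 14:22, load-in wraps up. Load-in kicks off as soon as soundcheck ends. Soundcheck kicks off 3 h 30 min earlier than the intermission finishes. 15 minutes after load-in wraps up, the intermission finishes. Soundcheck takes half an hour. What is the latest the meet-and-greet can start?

11:37

The intermission ends at 14:22 + 15 min = 14:37.
Soundcheck starts at 14:37 − 210 min = 11:07.
Soundcheck ends at 11:07 + 30 min = 11:37.
So load-in starts at 11:37.
The meet-and-greet is bounded by load-in, so the latest it can start is 11:37.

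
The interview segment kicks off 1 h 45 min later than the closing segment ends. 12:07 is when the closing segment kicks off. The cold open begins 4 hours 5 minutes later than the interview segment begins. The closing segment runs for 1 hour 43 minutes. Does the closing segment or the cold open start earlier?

The closing segment ends at 12:07 + 103 min = 13:50.
The interview segment starts at 13:50 + 105 min = 15:35.
The cold open starts at 15:35 + 245 min = 19:40.
The closing segment starts at 12:07 and the cold open starts at 19:40, so the closing segment is first.

the closing segment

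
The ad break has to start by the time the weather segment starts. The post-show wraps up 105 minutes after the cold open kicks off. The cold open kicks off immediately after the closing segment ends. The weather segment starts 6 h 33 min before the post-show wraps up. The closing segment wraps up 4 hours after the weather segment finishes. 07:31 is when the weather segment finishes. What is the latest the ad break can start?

The closing segment ends at 07:31 + 240 min = 11:31.
So the cold open starts at 11:31.
The post-show ends at 11:31 + 105 min = 13:16.
The weather segment starts at 13:16 − 393 min = 06:43.
The ad break is bounded by the weather segment, so the latest it can start is 06:43.

06:43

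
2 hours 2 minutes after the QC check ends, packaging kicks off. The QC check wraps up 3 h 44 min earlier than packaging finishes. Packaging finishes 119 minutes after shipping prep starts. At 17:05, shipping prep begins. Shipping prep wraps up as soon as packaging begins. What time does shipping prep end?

17:22

Packaging ends at 17:05 + 119 min = 19:04.
The QC check ends at 19:04 − 224 min = 15:20.
Packaging starts at 15:20 + 122 min = 17:22.
So shipping prep ends at 17:22.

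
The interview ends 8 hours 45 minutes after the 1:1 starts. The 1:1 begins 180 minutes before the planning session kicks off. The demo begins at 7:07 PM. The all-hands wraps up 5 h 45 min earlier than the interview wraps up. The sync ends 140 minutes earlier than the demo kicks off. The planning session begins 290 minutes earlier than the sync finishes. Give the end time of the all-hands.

11:57 AM

The sync ends at 7:07 PM − 140 min = 4:47 PM.
The planning session starts at 4:47 PM − 290 min = 11:57 AM.
The 1:1 starts at 11:57 AM − 180 min = 8:57 AM.
The interview ends at 8:57 AM + 525 min = 5:42 PM.
The all-hands ends at 5:42 PM − 345 min = 11:57 AM.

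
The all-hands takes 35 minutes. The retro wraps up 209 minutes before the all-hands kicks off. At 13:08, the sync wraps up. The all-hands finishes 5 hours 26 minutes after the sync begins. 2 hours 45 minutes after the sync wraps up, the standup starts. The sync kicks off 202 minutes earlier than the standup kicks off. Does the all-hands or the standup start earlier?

The standup starts at 13:08 + 165 min = 15:53.
The sync starts at 15:53 − 202 min = 12:31.
The all-hands ends at 12:31 + 326 min = 17:57.
The all-hands starts at 17:57 − 35 min = 17:22.
The all-hands starts at 17:22 and the standup starts at 15:53, so the standup is first.

the standup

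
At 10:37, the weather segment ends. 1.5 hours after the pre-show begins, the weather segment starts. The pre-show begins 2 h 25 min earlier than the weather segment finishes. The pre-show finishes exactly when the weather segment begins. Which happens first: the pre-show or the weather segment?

the pre-show

The pre-show starts at 10:37 − 145 min = 08:12.
The weather segment starts at 08:12 + 90 min = 09:42.
The pre-show starts at 08:12 and the weather segment starts at 09:42, so the pre-show is first.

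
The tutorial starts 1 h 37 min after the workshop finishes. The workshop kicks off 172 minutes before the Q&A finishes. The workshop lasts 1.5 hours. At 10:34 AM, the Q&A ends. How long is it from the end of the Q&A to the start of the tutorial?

15 minutes

The workshop starts at 10:34 AM − 172 min = 7:42 AM.
The workshop ends at 7:42 AM + 90 min = 9:12 AM.
The tutorial starts at 9:12 AM + 97 min = 10:49 AM.
From 10:34 AM to 10:49 AM is 15 minutes.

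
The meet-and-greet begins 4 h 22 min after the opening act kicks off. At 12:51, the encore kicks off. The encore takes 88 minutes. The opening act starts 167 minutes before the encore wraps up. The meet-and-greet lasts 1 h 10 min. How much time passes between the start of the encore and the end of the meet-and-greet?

4 hours 13 minutes

The encore ends at 12:51 + 88 min = 14:19.
The opening act starts at 14:19 − 167 min = 11:32.
The meet-and-greet starts at 11:32 + 262 min = 15:54.
The meet-and-greet ends at 15:54 + 70 min = 17:04.
From 12:51 to 17:04 is 4 hours 13 minutes.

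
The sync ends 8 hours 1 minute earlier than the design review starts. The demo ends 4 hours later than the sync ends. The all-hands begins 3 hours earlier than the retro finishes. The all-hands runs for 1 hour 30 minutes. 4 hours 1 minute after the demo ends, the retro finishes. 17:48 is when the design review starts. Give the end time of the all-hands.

The sync ends at 17:48 − 481 min = 09:47.
The demo ends at 09:47 + 240 min = 13:47.
The retro ends at 13:47 + 241 min = 17:48.
The all-hands starts at 17:48 − 180 min = 14:48.
The all-hands ends at 14:48 + 90 min = 16:18.

16:18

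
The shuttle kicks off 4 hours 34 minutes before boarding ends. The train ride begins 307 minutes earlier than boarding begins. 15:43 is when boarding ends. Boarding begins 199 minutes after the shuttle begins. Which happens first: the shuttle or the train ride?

The shuttle starts at 15:43 − 274 min = 11:09.
Boarding starts at 11:09 + 199 min = 14:28.
The train ride starts at 14:28 − 307 min = 09:21.
The shuttle starts at 11:09 and the train ride starts at 09:21, so the train ride is first.

the train ride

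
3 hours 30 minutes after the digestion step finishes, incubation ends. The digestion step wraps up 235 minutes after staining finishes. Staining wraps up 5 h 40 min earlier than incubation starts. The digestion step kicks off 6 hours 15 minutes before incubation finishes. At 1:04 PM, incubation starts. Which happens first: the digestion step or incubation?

the digestion step

Staining ends at 1:04 PM − 340 min = 7:24 AM.
The digestion step ends at 7:24 AM + 235 min = 11:19 AM.
Incubation ends at 11:19 AM + 210 min = 2:49 PM.
The digestion step starts at 2:49 PM − 375 min = 8:34 AM.
The digestion step starts at 8:34 AM and incubation starts at 1:04 PM, so the digestion step is first.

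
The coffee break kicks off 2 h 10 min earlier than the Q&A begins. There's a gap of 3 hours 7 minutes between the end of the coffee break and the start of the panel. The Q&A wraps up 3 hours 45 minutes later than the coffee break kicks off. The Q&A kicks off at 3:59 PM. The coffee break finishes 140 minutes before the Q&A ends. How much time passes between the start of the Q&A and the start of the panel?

2 h 22 min

The coffee break starts at 3:59 PM − 130 min = 1:49 PM.
The Q&A ends at 1:49 PM + 225 min = 5:34 PM.
The coffee break ends at 5:34 PM − 140 min = 3:14 PM.
The panel starts at 3:14 PM + 187 min = 6:21 PM.
From 3:59 PM to 6:21 PM is 2 h 22 min.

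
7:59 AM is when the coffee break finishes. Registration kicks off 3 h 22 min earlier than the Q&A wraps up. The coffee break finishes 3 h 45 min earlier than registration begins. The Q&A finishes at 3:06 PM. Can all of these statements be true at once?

Yes

Registration starts at 3:06 PM − 202 min = 11:44 AM.
The coffee break ends at 11:44 AM − 225 min = 7:59 AM.
That matches the stated 7:59 AM, so the schedule is consistent.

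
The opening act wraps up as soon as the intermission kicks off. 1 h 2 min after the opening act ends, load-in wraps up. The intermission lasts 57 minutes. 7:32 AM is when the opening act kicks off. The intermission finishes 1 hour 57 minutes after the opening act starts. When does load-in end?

The intermission ends at 7:32 AM + 117 min = 9:29 AM.
The intermission starts at 9:29 AM − 57 min = 8:32 AM.
So the opening act ends at 8:32 AM.
Load-in ends at 8:32 AM + 62 min = 9:34 AM.

9:34 AM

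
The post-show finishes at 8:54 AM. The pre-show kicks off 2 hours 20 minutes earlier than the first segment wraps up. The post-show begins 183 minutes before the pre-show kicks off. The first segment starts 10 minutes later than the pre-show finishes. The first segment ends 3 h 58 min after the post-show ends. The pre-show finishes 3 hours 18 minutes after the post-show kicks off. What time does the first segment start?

10:57 AM

The first segment ends at 8:54 AM + 238 min = 12:52 PM.
The pre-show starts at 12:52 PM − 140 min = 10:32 AM.
The post-show starts at 10:32 AM − 183 min = 7:29 AM.
The pre-show ends at 7:29 AM + 198 min = 10:47 AM.
The first segment starts at 10:47 AM + 10 min = 10:57 AM.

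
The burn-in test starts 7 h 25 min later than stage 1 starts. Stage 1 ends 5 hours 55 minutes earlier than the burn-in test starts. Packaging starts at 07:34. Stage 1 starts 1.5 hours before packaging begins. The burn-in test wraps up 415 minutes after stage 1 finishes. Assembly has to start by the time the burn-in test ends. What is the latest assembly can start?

14:29

Stage 1 starts at 07:34 − 90 min = 06:04.
The burn-in test starts at 06:04 + 445 min = 13:29.
Stage 1 ends at 13:29 − 355 min = 07:34.
The burn-in test ends at 07:34 + 415 min = 14:29.
Assembly is bounded by the burn-in test, so the latest it can start is 14:29.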